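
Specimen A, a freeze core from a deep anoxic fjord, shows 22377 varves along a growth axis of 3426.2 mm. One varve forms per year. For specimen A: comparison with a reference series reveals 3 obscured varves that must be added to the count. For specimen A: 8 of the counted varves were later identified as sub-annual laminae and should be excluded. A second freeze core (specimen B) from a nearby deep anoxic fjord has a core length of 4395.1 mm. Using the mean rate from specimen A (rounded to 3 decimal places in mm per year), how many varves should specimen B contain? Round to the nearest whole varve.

Specimen A: adjusted count: 22377 − 8 + 3 = 22372 varves.
A: 3426.2 mm over 22372 years gives 3426.2 / 22372 ≈ 0.153 mm/yr.
Specimen B: 4395.1 mm / 0.153 mm per year = 28726.14 years ≈ 28726 varves.

28726 varves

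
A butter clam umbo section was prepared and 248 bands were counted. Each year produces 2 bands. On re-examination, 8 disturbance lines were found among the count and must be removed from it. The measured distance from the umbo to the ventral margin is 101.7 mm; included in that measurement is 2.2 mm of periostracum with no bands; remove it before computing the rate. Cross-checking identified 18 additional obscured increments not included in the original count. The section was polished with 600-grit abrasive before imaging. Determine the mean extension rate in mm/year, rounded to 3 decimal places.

Correcting the raw count gives 248 − 8 + 18 = 258 true bands.
With 2 bands per year, 258 / 2 = 129 years.
The growth record spans 101.7 − 2.2 = 99.5 mm.
99.5 mm over 129 years gives 99.5 / 129 ≈ 0.771 mm/year.

0.771 mm/year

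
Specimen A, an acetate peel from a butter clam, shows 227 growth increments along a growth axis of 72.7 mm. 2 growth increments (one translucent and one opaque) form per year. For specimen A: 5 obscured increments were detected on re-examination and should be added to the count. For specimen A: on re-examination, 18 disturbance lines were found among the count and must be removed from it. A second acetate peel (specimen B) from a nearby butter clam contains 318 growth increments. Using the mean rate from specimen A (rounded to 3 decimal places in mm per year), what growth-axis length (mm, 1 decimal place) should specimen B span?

Specimen A: adjusted count: 227 − 18 + 5 = 214 growth increments.
Specimen A: with 2 growth increments per year, 214 / 2 = 107 years.
A: Extension rate ≈ 72.7 / 107 = 0.679 mm per year.
Specimen B: dividing by 2 growth increments per year: 318 / 2 = 159 years. B's length ≈ 0.679 × 159 = 108.0 mm.

108.0 mm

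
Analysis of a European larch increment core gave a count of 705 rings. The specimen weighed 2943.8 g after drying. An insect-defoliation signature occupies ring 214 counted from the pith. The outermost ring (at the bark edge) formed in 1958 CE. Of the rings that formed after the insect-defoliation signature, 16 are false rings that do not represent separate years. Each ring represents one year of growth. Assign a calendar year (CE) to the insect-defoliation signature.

Between ring 214 and the bark edge there are 705 − 214 = 491 rings.
Excluding 16 false rings: 491 − 16 = 475.
The ring at the bark edge is 1958 CE, so the insect-defoliation signature dates to 1958 − 475 = 1483 CE.

1483 CE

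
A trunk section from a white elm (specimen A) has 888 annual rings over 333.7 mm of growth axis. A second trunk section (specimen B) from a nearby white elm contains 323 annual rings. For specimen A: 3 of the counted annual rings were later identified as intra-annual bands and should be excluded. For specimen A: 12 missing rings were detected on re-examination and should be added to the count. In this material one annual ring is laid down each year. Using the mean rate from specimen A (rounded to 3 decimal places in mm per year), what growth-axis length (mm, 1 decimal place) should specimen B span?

Specimen A: true annual ring count = 888 − 3 + 12 = 897.
A: 333.7 mm over 897 years gives 333.7 / 897 ≈ 0.372 mm per year.
For B, 0.372 mm/year × 323 years = 120.2 mm.

120.2 mm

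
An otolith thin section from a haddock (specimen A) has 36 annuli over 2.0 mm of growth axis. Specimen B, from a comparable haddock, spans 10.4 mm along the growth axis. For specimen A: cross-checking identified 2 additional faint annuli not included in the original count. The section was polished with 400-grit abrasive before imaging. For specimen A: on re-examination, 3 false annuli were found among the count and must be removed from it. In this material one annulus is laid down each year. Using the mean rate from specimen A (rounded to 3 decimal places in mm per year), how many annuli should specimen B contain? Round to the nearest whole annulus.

Specimen A: after corrections the count is 36 − 3 + 2 = 35 annuli.
A: 2.0 mm over 35 years gives 2.0 / 35 ≈ 0.057 mm/yr.
For B, 10.4 / 0.057 = 182.46 years ≈ 182 annuli.

182 annuli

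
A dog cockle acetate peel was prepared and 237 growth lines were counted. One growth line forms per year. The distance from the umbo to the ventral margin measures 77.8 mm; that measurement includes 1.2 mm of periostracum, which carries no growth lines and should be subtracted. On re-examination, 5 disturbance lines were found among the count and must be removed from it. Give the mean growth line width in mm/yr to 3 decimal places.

Adjusted count: 237 − 5 = 232 growth lines.
Removing the 1.2 mm offcut leaves 77.8 − 1.2 = 76.6 mm.
Mean rate = 76.6 mm / 232 years ≈ 0.330 mm/yr.

0.330 mm/yr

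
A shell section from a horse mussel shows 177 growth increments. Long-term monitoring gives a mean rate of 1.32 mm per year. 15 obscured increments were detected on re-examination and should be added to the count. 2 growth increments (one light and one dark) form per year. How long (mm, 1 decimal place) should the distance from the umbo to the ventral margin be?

Correcting the raw count gives 177 + 15 = 192 true growth increments.
Dividing by 2 growth increments per year: 192 / 2 = 96 years.
Predicted length = 1.32 mm/year × 96 years = 126.7 mm.

126.7 mm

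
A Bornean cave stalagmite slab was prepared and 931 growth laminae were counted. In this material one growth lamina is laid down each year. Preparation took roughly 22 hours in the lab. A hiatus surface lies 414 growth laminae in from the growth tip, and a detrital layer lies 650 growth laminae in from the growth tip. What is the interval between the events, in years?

236 yr

650 − 414 = 236 growth laminae lie between the two events.
One growth lamina per year makes the interval 236 years.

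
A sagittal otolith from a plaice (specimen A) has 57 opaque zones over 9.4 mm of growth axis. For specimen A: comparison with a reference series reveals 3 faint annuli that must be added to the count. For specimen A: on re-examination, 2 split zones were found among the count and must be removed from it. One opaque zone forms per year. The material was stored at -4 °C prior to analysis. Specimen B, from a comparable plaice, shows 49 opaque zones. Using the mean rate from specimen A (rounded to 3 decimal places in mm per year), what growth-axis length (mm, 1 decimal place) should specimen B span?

7.9 mm

Specimen A: correcting the raw count gives 57 − 2 + 3 = 58 true opaque zones.
A: 9.4 mm over 58 years gives 9.4 / 58 ≈ 0.162 mm/year.
Length of B = 0.162 × 49 = 7.9 mm.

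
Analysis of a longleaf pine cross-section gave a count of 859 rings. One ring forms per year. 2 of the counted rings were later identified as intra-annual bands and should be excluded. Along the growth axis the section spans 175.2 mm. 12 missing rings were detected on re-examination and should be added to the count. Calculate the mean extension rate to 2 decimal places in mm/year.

Correcting the raw count gives 859 − 2 + 12 = 869 true rings.
175.2 mm over 869 years gives 175.2 / 869 ≈ 0.20 mm/year.

0.20 mm/year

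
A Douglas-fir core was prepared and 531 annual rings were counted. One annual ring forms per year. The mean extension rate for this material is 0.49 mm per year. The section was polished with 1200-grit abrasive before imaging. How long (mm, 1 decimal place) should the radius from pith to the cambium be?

260.2 mm

531 years of growth are recorded.
531 years at 0.49 mm/year gives 0.49 × 531 = 260.2 mm.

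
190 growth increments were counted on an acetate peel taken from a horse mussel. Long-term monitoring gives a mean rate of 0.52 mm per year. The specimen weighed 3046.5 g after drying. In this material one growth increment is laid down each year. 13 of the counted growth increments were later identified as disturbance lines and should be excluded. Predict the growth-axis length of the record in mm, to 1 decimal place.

Correcting the raw count gives 190 − 13 = 177 true growth increments.
Length ≈ 0.52 × 177 = 92.0 mm.

92.0 mm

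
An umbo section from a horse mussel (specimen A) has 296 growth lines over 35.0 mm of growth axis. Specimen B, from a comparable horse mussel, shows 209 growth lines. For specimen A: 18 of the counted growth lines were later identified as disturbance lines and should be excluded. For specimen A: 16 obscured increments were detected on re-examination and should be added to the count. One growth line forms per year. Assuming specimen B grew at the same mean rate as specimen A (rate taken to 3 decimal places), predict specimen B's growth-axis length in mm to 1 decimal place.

24.9 mm

Specimen A: after corrections the count is 296 − 18 + 16 = 294 growth lines.
A: Extension rate ≈ 35.0 / 294 = 0.119 mm/year.
For B, 0.119 mm/year × 209 years = 24.9 mm.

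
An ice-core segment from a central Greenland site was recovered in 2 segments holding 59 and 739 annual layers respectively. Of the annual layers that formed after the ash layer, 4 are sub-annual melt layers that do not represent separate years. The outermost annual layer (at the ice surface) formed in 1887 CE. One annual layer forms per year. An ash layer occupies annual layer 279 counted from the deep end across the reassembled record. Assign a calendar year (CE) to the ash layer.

Total annual layers = 59 + 739 = 798.
798 − 279 = 519 annual layers lie beyond the ash layer toward the ice surface.
Removing the 4 false annual layers leaves 519 − 4 = 515 true annual layers beyond the ash layer.
The annual layer at the ice surface is 1887 CE, so the ash layer dates to 1887 − 515 = 1372 CE.

1372 CE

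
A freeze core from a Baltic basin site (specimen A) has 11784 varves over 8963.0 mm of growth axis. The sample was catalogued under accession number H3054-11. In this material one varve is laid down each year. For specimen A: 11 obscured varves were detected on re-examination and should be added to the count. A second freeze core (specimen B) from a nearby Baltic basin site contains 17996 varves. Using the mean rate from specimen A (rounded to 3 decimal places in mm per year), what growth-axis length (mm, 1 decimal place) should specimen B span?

13677.0 mm

Specimen A: adjusted count: 11784 + 11 = 11795 varves.
A: Mean rate = 8963.0 mm / 11795 years ≈ 0.760 mm/yr.
For B, 0.760 mm/year × 17996 years = 13677.0 mm.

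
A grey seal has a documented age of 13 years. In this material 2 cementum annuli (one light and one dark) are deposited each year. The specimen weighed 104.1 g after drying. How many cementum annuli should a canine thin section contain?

26 cementum annuli

With 2 cementum annuli per year, 13 years would produce 13 × 2 = 26 cementum annuli.
So 26 cementum annuli should be present.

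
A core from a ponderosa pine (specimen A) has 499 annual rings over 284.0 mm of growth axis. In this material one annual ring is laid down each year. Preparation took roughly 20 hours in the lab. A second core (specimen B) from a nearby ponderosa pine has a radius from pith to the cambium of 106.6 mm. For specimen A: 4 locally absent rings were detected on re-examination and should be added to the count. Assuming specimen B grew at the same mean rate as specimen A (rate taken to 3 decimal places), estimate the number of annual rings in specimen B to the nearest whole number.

Specimen A: after corrections the count is 499 + 4 = 503 annual rings.
A: Extension rate ≈ 284.0 / 503 = 0.565 mm per year.
Specimen B: 106.6 mm / 0.565 mm per year = 188.67 years ≈ 189 annual rings.

189 annual rings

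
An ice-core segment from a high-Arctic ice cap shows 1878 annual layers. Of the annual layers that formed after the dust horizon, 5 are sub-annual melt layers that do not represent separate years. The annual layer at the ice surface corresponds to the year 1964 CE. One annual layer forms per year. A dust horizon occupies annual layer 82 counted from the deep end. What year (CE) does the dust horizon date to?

173 CE

1878 − 82 = 1796 annual layers lie beyond the dust horizon toward the ice surface.
Removing the 5 false annual layers leaves 1796 − 5 = 1791 true annual layers beyond the dust horizon.
1964 − 1791 = 173 CE.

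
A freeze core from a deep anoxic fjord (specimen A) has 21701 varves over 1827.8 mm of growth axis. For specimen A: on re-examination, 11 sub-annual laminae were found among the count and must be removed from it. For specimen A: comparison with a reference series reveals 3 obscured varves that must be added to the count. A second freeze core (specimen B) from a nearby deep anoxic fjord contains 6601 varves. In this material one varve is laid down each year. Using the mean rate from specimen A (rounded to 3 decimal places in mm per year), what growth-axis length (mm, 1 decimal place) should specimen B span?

554.5 mm

Specimen A: correcting the raw count gives 21701 − 11 + 3 = 21693 true varves.
A: 1827.8 mm over 21693 years gives 1827.8 / 21693 ≈ 0.084 mm/year.
Length of B = 0.084 × 6601 = 554.5 mm.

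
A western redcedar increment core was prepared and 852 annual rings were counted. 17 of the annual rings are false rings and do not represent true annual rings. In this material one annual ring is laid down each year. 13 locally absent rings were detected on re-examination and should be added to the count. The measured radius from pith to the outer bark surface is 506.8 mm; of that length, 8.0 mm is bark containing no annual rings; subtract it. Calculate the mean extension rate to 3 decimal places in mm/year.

0.588 mm/year

Adjusted count: 852 − 17 + 13 = 848 annual rings.
Net length = 506.8 − 8.0 = 498.8 mm.
Mean rate = 498.8 mm / 848 years ≈ 0.588 mm/year.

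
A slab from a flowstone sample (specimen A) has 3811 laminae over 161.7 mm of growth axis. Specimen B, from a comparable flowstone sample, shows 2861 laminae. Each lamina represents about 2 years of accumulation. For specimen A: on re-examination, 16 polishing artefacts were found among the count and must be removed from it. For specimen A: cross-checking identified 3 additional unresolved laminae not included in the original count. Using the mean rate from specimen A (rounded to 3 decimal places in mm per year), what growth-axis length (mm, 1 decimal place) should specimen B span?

120.2 mm

Specimen A: adjusted count: 3811 − 16 + 3 = 3798 laminae.
Specimen A: at 2 years per lamina, 3798 × 2 = 7596 years.
A: Extension rate ≈ 161.7 / 7596 = 0.021 mm/yr.
Specimen B: multiplying by 2 years per lamina: 2861 × 2 = 5722 years. For B, 0.021 mm/year × 5722 years = 120.2 mm.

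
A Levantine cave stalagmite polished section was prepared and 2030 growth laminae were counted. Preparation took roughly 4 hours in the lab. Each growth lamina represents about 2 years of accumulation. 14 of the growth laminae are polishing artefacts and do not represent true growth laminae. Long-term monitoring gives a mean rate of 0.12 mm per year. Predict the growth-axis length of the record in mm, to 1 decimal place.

True growth lamina count = 2030 − 14 = 2016.
At 2 years per growth lamina, 2016 × 2 = 4032 years.
Predicted length = 0.12 mm/year × 4032 years = 483.8 mm.

483.8 mm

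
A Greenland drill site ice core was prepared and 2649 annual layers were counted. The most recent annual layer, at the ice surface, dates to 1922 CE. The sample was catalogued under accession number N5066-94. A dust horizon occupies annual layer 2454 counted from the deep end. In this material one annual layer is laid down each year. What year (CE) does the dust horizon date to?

Between annual layer 2454 and the ice surface there are 2649 − 2454 = 195 annual layers.
1922 − 195 = 1727 CE.

1727 CE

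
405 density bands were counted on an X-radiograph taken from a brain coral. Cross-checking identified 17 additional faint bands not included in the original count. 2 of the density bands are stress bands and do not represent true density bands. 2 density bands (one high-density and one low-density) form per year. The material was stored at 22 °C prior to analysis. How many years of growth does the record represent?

Correcting the raw count gives 405 − 2 + 17 = 420 true density bands.
Dividing by 2 density bands per year: 420 / 2 = 210 years.

210 years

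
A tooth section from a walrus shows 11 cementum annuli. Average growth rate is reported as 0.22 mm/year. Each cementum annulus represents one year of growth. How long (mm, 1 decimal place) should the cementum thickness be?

2.4 mm

The record spans 11 years at 0.22 mm per year.
Length ≈ 0.22 × 11 = 2.4 mm.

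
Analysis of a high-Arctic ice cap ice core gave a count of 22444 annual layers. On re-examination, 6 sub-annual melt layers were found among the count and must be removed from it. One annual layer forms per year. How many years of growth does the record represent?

After corrections the count is 22444 − 6 = 22438 annual layers.
With a one-to-one annual layer periodicity this is 22438 years.

22438 years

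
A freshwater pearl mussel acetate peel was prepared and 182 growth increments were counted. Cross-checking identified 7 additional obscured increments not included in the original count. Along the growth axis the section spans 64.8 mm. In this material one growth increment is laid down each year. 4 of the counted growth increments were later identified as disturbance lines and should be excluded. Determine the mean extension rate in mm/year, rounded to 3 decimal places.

0.350 mm/year

After corrections the count is 182 − 4 + 7 = 185 growth increments.
Extension rate ≈ 64.8 / 185 = 0.350 mm/year.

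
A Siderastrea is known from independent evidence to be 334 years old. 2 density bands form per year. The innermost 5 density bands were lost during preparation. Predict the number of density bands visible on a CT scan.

Expected density bands: 334 × 2 = 668.
Less the 5 uncaptured density bands: 668 − 5 = 663.

663 density bands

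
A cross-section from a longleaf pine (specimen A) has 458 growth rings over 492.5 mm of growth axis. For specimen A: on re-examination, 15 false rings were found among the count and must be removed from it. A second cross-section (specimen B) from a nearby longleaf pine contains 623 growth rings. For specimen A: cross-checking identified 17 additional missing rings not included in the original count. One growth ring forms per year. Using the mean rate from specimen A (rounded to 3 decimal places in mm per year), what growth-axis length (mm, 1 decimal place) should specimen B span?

667.2 mm

Specimen A: correcting the raw count gives 458 − 15 + 17 = 460 true growth rings.
A: Mean rate = 492.5 mm / 460 years ≈ 1.071 mm per year.
B's length ≈ 1.071 × 623 = 667.2 mm.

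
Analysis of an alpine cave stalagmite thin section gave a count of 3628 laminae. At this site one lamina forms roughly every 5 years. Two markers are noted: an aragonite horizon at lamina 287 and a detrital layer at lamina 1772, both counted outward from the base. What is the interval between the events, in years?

The two markers are separated by 1772 − 287 = 1485 laminae.
1485 laminae at 5 years each span 1485 × 5 = 7425 years.

7425 years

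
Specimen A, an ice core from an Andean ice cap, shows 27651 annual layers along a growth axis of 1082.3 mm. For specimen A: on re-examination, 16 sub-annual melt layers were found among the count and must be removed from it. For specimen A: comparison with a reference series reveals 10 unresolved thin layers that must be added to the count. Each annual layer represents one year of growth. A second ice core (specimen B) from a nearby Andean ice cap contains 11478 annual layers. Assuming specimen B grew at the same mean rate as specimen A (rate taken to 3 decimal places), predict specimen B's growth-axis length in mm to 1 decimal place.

Specimen A: adjusted count: 27651 − 16 + 10 = 27645 annual layers.
A: 1082.3 mm over 27645 years gives 1082.3 / 27645 ≈ 0.039 mm per year.
B's length ≈ 0.039 × 11478 = 447.6 mm.

447.6 mm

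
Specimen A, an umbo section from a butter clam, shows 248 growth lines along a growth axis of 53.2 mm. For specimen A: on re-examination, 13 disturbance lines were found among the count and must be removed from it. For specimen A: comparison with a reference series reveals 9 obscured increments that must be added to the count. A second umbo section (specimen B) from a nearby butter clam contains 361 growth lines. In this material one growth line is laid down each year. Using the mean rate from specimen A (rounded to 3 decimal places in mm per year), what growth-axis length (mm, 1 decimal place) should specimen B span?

78.7 mm

Specimen A: adjusted count: 248 − 13 + 9 = 244 growth lines.
A: Mean rate = 53.2 mm / 244 years ≈ 0.218 mm/year.
For B, 0.218 mm/year × 361 years = 78.7 mm.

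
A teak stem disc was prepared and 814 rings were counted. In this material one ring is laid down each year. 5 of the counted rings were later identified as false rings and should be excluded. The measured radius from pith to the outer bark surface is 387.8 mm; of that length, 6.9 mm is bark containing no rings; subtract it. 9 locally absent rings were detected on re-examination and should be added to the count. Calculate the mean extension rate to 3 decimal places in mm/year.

0.466 mm/year

True ring count = 814 − 5 + 9 = 818.
The growth record spans 387.8 − 6.9 = 380.9 mm.
380.9 mm over 818 years gives 380.9 / 818 ≈ 0.466 mm/year.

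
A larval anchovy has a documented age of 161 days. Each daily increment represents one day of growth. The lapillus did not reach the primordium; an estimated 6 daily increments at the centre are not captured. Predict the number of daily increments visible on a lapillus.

155 daily increments

Expected daily increments over 161 days: 161.
161 − 6 missed = 155 daily increments expected in the prepared section.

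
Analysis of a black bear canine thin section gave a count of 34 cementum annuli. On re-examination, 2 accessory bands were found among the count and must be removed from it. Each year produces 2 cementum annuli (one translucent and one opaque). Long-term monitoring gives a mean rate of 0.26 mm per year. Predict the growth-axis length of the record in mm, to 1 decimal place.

Correcting the raw count gives 34 − 2 = 32 true cementum annuli.
With 2 cementum annuli per year, 32 / 2 = 16 years.
Predicted length = 0.26 mm/year × 16 years = 4.2 mm.

4.2 mm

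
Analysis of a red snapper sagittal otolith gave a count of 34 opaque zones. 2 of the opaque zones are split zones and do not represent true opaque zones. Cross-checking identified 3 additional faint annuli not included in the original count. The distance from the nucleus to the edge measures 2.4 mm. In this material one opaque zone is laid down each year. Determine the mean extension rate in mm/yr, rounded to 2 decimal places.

0.07 mm/yr

True opaque zone count = 34 − 2 + 3 = 35.
Mean rate = 2.4 mm / 35 years ≈ 0.07 mm/yr.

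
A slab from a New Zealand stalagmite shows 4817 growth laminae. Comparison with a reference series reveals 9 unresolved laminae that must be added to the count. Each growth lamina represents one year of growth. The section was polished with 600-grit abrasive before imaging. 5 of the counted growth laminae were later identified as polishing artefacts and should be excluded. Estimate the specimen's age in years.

After corrections the count is 4817 − 5 + 9 = 4821 growth laminae.
With a one-to-one growth lamina periodicity this is 4821 years.

4821 yr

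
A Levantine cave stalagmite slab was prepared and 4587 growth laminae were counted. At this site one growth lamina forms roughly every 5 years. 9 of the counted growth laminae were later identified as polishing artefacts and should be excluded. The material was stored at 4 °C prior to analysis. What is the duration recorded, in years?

Correcting the raw count gives 4587 − 9 = 4578 true growth laminae.
4578 growth laminae at 5 years each span 4578 × 5 = 22890 years.

22890 years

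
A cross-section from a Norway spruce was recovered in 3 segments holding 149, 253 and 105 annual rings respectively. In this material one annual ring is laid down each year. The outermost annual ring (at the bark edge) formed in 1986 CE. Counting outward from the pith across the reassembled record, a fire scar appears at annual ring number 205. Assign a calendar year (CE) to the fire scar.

Total annual rings = 149 + 253 + 105 = 507.
Between annual ring 205 and the bark edge there are 507 − 205 = 302 annual rings.
1986 − 302 = 1684 CE.

1684 CE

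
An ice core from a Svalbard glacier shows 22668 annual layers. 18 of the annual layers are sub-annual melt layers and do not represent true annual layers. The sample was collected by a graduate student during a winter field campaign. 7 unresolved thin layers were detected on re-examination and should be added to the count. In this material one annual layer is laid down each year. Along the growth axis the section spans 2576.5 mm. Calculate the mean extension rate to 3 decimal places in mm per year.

Adjusted count: 22668 − 18 + 7 = 22657 annual layers.
Extension rate ≈ 2576.5 / 22657 = 0.114 mm per year.

0.114 mm per year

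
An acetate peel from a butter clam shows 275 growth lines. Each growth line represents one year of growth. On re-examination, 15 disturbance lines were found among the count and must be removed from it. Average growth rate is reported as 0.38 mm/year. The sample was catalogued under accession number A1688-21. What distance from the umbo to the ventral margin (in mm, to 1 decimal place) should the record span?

Adjusted count: 275 − 15 = 260 growth lines.
260 years at 0.38 mm/year gives 0.38 × 260 = 98.8 mm.

98.8 mm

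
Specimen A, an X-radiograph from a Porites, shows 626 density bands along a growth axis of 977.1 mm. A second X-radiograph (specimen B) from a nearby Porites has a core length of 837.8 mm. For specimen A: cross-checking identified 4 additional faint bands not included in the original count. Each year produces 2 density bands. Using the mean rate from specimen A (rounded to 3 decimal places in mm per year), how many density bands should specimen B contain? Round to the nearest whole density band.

540 density bands

Specimen A: true density band count = 626 + 4 = 630.
Specimen A: with 2 density bands per year, 630 / 2 = 315 years.
A: Extension rate ≈ 977.1 / 315 = 3.102 mm/year.
For B, 837.8 / 3.102 = 270.08 years; at 2 density bands per year that is 270.08 × 2 ≈ 540 density bands.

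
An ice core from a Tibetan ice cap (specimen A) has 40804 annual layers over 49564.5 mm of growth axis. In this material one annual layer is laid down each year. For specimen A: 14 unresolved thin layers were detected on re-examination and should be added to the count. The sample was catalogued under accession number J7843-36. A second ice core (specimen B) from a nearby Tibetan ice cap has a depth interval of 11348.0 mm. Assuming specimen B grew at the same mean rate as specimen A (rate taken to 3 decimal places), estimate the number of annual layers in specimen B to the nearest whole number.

9348 annual layers

Specimen A: after corrections the count is 40804 + 14 = 40818 annual layers.
A: Extension rate ≈ 49564.5 / 40818 = 1.214 mm/yr.
Specimen B: 11348.0 mm / 1.214 mm per year = 9347.61 years ≈ 9348 annual layers.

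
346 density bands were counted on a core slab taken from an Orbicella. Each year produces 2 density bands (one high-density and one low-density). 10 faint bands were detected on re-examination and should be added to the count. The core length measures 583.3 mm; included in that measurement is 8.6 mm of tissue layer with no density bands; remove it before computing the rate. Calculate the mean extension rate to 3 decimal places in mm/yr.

3.229 mm/yr

After corrections the count is 346 + 10 = 356 density bands.
With 2 density bands per year, 356 / 2 = 178 years.
Removing the 8.6 mm offcut leaves 583.3 − 8.6 = 574.7 mm.
574.7 mm over 178 years gives 574.7 / 178 ≈ 3.229 mm/yr.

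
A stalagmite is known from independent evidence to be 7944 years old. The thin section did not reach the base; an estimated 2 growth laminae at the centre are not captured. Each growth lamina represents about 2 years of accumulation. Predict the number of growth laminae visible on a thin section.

3970 growth laminae

One growth lamina every 2 years means 7944 / 2 = 3972 growth laminae.
3972 − 2 missed = 3970 growth laminae expected in the prepared section.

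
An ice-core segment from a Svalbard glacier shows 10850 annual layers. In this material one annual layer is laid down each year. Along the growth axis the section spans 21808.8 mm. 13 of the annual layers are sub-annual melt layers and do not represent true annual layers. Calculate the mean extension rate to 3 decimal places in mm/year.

Correcting the raw count gives 10850 − 13 = 10837 true annual layers.
Extension rate ≈ 21808.8 / 10837 = 2.012 mm/year.

2.012 mm/year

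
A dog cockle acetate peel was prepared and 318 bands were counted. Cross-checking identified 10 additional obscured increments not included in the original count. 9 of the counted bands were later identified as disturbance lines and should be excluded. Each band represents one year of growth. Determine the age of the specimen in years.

After corrections the count is 318 − 9 + 10 = 319 bands.
One band per year makes the duration 319 years.

319 years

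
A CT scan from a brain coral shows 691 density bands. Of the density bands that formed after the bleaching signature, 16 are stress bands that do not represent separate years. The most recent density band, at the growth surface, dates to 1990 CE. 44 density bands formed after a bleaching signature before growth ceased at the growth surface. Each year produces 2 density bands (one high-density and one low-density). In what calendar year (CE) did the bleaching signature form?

44 density bands formed after the bleaching signature.
Excluding 16 false density bands: 44 − 16 = 28.
With 2 density bands per year, 28 / 2 = 14 years.
Counting back 14 years from 1990 CE places the bleaching signature in 1990 − 14 = 1976 CE.

1976 CE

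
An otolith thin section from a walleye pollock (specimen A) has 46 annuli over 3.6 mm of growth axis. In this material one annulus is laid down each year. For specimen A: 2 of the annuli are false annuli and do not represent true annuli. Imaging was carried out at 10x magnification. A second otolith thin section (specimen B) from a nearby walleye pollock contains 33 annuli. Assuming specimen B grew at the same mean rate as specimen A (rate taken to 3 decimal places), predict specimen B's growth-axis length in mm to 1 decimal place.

2.7 mm

Specimen A: true annulus count = 46 − 2 = 44.
A: Mean rate = 3.6 mm / 44 years ≈ 0.082 mm/yr.
For B, 0.082 mm/year × 33 years = 2.7 mm.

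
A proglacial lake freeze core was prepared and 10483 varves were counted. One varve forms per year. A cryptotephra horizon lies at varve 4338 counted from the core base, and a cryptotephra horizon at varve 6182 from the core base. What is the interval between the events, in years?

Separation: 6182 − 4338 = 1844 varves.
At one varve per year, 1844 years elapsed between them.

1844 yr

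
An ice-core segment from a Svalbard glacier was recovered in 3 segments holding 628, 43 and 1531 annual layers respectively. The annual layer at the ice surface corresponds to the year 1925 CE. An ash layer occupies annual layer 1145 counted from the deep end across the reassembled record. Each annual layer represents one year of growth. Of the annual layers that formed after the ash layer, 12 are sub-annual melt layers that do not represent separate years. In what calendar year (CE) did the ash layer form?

Total annual layers = 628 + 43 + 1531 = 2202.
2202 − 1145 = 1057 annual layers lie beyond the ash layer toward the ice surface.
Removing the 12 false annual layers leaves 1057 − 12 = 1045 true annual layers beyond the ash layer.
The annual layer at the ice surface is 1925 CE, so the ash layer dates to 1925 − 1045 = 880 CE.

880 CE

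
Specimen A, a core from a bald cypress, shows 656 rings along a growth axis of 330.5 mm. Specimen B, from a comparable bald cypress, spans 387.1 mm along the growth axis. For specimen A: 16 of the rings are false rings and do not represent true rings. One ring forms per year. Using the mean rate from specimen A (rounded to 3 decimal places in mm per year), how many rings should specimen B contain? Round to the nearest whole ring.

Specimen A: adjusted count: 656 − 16 = 640 rings.
A: Mean rate = 330.5 mm / 640 years ≈ 0.516 mm per year.
Specimen B: 387.1 mm / 0.516 mm per year = 750.19 years ≈ 750 rings.

750 rings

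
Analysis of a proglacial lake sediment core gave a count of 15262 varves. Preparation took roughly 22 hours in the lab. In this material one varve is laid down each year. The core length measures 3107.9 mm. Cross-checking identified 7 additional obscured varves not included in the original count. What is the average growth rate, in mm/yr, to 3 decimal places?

0.204 mm/yr

Adjusted count: 15262 + 7 = 15269 varves.
3107.9 mm over 15269 years gives 3107.9 / 15269 ≈ 0.204 mm/yr.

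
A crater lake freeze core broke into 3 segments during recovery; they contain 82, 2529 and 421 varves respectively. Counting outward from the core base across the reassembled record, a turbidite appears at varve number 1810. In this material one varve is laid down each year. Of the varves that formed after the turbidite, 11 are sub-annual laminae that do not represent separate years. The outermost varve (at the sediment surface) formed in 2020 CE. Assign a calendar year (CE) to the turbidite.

809 CE

Total varves = 82 + 2529 + 421 = 3032.
3032 − 1810 = 1222 varves lie beyond the turbidite toward the sediment surface.
1222 − 11 false = 1211 true varves after the turbidite.
The varve at the sediment surface is 2020 CE, so the turbidite dates to 2020 − 1211 = 809 CE.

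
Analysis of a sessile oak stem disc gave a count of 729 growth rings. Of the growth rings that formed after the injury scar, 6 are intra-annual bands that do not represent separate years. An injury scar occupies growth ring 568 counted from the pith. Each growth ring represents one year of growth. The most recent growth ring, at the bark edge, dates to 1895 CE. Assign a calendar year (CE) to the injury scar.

The injury scar sits at growth ring 568 from the pith, so 729 − 568 = 161 growth rings formed after it.
Excluding 6 false growth rings: 161 − 6 = 155.
Counting back 155 years from 1895 CE places the injury scar in 1895 − 155 = 1740 CE.

1740 CE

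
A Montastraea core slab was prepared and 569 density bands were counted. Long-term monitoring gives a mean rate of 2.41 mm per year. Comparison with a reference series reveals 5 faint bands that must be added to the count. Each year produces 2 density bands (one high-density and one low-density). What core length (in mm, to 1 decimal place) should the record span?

691.7 mm

True density band count = 569 + 5 = 574.
574 density bands at 2 per year is 574 / 2 = 287 years.
Predicted length = 2.41 mm/year × 287 years = 691.7 mm.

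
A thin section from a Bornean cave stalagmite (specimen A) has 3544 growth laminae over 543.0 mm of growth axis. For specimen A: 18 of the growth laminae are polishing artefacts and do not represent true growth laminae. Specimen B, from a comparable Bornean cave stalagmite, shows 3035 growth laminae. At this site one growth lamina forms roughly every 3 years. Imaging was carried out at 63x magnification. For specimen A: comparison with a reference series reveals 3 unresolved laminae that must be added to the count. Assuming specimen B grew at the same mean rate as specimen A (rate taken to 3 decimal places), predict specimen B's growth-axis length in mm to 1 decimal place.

Specimen A: true growth lamina count = 3544 − 18 + 3 = 3529.
Specimen A: multiplying by 3 years per growth lamina: 3529 × 3 = 10587 years.
A: Mean rate = 543.0 mm / 10587 years ≈ 0.051 mm/yr.
Specimen B: 3035 growth laminae at 3 years each span 3035 × 3 = 9105 years. B's length ≈ 0.051 × 9105 = 464.4 mm.

464.4 mm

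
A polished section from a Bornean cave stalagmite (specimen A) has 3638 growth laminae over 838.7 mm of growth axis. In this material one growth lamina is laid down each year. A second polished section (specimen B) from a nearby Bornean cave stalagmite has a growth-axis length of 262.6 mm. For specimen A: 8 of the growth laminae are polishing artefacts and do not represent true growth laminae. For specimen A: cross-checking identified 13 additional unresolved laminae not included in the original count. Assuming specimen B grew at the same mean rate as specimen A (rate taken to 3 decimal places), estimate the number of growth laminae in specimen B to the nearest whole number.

1142 growth laminae

Specimen A: correcting the raw count gives 3638 − 8 + 13 = 3643 true growth laminae.
A: 838.7 mm over 3643 years gives 838.7 / 3643 ≈ 0.230 mm per year.
For B, 262.6 / 0.230 = 1141.74 years ≈ 1142 growth laminae.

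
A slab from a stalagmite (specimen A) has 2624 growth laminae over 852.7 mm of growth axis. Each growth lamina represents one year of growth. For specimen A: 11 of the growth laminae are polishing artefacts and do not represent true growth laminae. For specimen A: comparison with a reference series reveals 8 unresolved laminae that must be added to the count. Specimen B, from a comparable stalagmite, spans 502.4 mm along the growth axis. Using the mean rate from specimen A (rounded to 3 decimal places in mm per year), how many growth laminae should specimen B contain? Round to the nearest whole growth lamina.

Specimen A: correcting the raw count gives 2624 − 11 + 8 = 2621 true growth laminae.
A: Extension rate ≈ 852.7 / 2621 = 0.325 mm per year.
Specimen B: 502.4 mm / 0.325 mm per year = 1545.85 years ≈ 1546 growth laminae.

1546 growth laminae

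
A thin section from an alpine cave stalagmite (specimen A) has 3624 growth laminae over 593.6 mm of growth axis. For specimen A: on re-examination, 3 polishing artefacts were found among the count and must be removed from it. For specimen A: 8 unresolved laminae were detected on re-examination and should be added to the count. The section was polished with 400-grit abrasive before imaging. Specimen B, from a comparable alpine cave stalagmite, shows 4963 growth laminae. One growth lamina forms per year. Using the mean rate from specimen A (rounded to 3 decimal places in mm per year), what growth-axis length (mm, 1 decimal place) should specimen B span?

813.9 mm

Specimen A: correcting the raw count gives 3624 − 3 + 8 = 3629 true growth laminae.
A: 593.6 mm over 3629 years gives 593.6 / 3629 ≈ 0.164 mm per year.
For B, 0.164 mm/year × 4963 years = 813.9 mm.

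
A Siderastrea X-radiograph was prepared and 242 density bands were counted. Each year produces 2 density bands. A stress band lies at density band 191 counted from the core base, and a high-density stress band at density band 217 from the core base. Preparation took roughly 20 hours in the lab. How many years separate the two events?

13 years

The two markers are separated by 217 − 191 = 26 density bands.
Dividing by 2 density bands per year: 26 / 2 = 13 years.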